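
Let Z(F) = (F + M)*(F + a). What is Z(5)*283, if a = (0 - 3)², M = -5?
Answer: 0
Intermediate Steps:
a = 9 (a = (-3)² = 9)
Z(F) = (-5 + F)*(9 + F) (Z(F) = (F - 5)*(F + 9) = (-5 + F)*(9 + F))
Z(5)*283 = (-45 + 5² + 4*5)*283 = (-45 + 25 + 20)*283 = 0*283 = 0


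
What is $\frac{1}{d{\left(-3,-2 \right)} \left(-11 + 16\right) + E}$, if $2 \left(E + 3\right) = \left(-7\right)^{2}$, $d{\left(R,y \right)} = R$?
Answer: $\frac{2}{13} \approx 0.15385$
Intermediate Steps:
$E = \frac{43}{2}$ ($E = -3 + \frac{\left(-7\right)^{2}}{2} = -3 + \frac{1}{2} \cdot 49 = -3 + \frac{49}{2} = \frac{43}{2} \approx 21.5$)
$\frac{1}{d{\left(-3,-2 \right)} \left(-11 + 16\right) + E} = \frac{1}{- 3 \left(-11 + 16\right) + \frac{43}{2}} = \frac{1}{\left(-3\right) 5 + \frac{43}{2}} = \frac{1}{-15 + \frac{43}{2}} = \frac{1}{\frac{13}{2}} = \frac{2}{13}$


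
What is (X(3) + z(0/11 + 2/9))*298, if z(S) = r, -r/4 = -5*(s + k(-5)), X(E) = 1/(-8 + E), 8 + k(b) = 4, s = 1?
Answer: -89698/5 ≈ -17940.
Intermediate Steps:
k(b) = -4 (k(b) = -8 + 4 = -4)
r = -60 (r = -(-20)*(1 - 4) = -(-20)*(-3) = -4*15 = -60)
z(S) = -60
(X(3) + z(0/11 + 2/9))*298 = (1/(-8 + 3) - 60)*298 = (1/(-5) - 60)*298 = (-⅕ - 60)*298 = -301/5*298 = -89698/5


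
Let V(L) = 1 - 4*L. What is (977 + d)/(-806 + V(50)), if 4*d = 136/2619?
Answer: -38191/39285 ≈ -0.97215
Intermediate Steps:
d = 34/2619 (d = (136/2619)/4 = (136*(1/2619))/4 = (1/4)*(136/2619) = 34/2619 ≈ 0.012982)
(977 + d)/(-806 + V(50)) = (977 + 34/2619)/(-806 + (1 - 4*50)) = 2558797/(2619*(-806 + (1 - 200))) = 2558797/(2619*(-806 - 199)) = (2558797/2619)/(-1005) = (2558797/2619)*(-1/1005) = -38191/39285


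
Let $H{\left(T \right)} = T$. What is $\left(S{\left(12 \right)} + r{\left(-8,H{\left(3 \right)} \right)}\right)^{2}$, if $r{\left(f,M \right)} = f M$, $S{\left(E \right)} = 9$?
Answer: $225$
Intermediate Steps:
$r{\left(f,M \right)} = M f$
$\left(S{\left(12 \right)} + r{\left(-8,H{\left(3 \right)} \right)}\right)^{2} = \left(9 + 3 \left(-8\right)\right)^{2} = \left(9 - 24\right)^{2} = \left(-15\right)^{2} = 225$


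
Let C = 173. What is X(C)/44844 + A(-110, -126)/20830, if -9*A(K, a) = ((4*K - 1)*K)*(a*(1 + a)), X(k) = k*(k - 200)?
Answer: -126900552231/31136684 ≈ -4075.6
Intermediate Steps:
X(k) = k*(-200 + k)
A(K, a) = -K*a*(1 + a)*(-1 + 4*K)/9 (A(K, a) = -(4*K - 1)*K*a*(1 + a)/9 = -(-1 + 4*K)*K*a*(1 + a)/9 = -K*(-1 + 4*K)*a*(1 + a)/9 = -K*a*(1 + a)*(-1 + 4*K)/9)
X(C)/44844 + A(-110, -126)/20830 = (173*(-200 + 173))/44844 + ((⅑)*(-110)*(-126)*(1 - 126 - 4*(-110) - 4*(-110)*(-126)))/20830 = (173*(-27))*(1/44844) + ((⅑)*(-110)*(-126)*(1 - 126 + 440 - 55440))*(1/20830) = -4671*1/44844 + ((⅑)*(-110)*(-126)*(-55125))*(1/20830) = -1557/14948 - 84892500*1/20830 = -1557/14948 - 8489250/2083 = -126900552231/31136684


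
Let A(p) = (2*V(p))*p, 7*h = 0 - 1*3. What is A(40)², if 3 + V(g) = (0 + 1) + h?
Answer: 1849600/49 ≈ 37747.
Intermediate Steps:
h = -3/7 (h = (0 - 1*3)/7 = (0 - 3)/7 = (⅐)*(-3) = -3/7 ≈ -0.42857)
V(g) = -17/7 (V(g) = -3 + ((0 + 1) - 3/7) = -3 + (1 - 3/7) = -3 + 4/7 = -17/7)
A(p) = -34*p/7 (A(p) = (2*(-17/7))*p = -34*p/7)
A(40)² = (-34/7*40)² = (-1360/7)² = 1849600/49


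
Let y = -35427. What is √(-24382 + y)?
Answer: I*√59809 ≈ 244.56*I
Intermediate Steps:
√(-24382 + y) = √(-24382 - 35427) = √(-59809) = I*√59809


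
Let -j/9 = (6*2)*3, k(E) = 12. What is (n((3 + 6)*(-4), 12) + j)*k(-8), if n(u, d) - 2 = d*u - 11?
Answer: -9180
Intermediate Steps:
n(u, d) = -9 + d*u (n(u, d) = 2 + (d*u - 11) = 2 + (-11 + d*u) = -9 + d*u)
j = -324 (j = -9*6*2*3 = -108*3 = -9*36 = -324)
(n((3 + 6)*(-4), 12) + j)*k(-8) = ((-9 + 12*((3 + 6)*(-4))) - 324)*12 = ((-9 + 12*(9*(-4))) - 324)*12 = ((-9 + 12*(-36)) - 324)*12 = ((-9 - 432) - 324)*12 = (-441 - 324)*12 = -765*12 = -9180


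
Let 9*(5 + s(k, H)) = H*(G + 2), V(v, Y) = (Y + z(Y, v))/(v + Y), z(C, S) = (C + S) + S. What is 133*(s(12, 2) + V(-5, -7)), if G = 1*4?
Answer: -665/3 ≈ -221.67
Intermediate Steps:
z(C, S) = C + 2*S
G = 4
V(v, Y) = (2*Y + 2*v)/(Y + v) (V(v, Y) = (Y + (Y + 2*v))/(v + Y) = (2*Y + 2*v)/(Y + v))
s(k, H) = -5 + 2*H/3 (s(k, H) = -5 + (H*(4 + 2))/9 = -5 + (H*6)/9 = -5 + (6*H)/9 = -5 + 2*H/3)
133*(s(12, 2) + V(-5, -7)) = 133*((-5 + (⅔)*2) + 2) = 133*((-5 + 4/3) + 2) = 133*(-11/3 + 2) = 133*(-5/3) = -665/3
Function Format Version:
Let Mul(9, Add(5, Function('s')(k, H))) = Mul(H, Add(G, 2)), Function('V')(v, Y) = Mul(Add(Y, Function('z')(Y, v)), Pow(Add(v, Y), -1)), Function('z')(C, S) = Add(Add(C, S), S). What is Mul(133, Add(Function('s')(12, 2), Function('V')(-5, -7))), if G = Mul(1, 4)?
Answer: Rational(-665, 3) ≈ -221.67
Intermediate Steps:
Function('z')(C, S) = Add(C, Mul(2, S))
G = 4
Function('V')(v, Y) = Mul(Pow(Add(Y, v), -1), Add(Mul(2, Y), Mul(2, v))) (Function('V')(v, Y) = Mul(Add(Y, Add(Y, Mul(2, v))), Pow(Add(v, Y), -1)) = Mul(Add(Mul(2, Y), Mul(2, v)), Pow(Add(Y, v), -1)) = Mul(Pow(Add(Y, v), -1), Add(Mul(2, Y), Mul(2, v))))
Function('s')(k, H) = Add(-5, Mul(Rational(2, 3), H)) (Function('s')(k, H) = Add(-5, Mul(Rational(1, 9), Mul(H, Add(4, 2)))) = Add(-5, Mul(Rational(1, 9), Mul(H, 6))) = Add(-5, Mul(Rational(1, 9), Mul(6, H))) = Add(-5, Mul(Rational(2, 3), H)))
Mul(133, Add(Function('s')(12, 2), Function('V')(-5, -7))) = Mul(133, Add(Add(-5, Mul(Rational(2, 3), 2)), 2)) = Mul(133, Add(Add(-5, Rational(4, 3)), 2)) = Mul(133, Add(Rational(-11, 3), 2)) = Mul(133, Rational(-5, 3)) = Rational(-665, 3)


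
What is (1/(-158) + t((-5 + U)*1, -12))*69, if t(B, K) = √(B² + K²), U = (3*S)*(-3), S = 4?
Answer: -69/158 + 345*√73 ≈ 2947.2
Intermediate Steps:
U = -36 (U = (3*4)*(-3) = 12*(-3) = -36)
(1/(-158) + t((-5 + U)*1, -12))*69 = (1/(-158) + √(((-5 - 36)*1)² + (-12)²))*69 = (-1/158 + √((-41*1)² + 144))*69 = (-1/158 + √((-41)² + 144))*69 = (-1/158 + √(1681 + 144))*69 = (-1/158 + √1825)*69 = (-1/158 + 5*√73)*69 = -69/158 + 345*√73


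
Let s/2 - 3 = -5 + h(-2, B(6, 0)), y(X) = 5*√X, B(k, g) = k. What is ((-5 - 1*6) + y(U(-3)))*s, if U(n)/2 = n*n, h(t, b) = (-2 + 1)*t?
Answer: 0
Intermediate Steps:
h(t, b) = -t
U(n) = 2*n² (U(n) = 2*(n*n) = 2*n²)
s = 0 (s = 6 + 2*(-5 - 1*(-2)) = 6 + 2*(-5 + 2) = 6 + 2*(-3) = 6 - 6 = 0)
((-5 - 1*6) + y(U(-3)))*s = ((-5 - 1*6) + 5*√(2*(-3)²))*0 = ((-5 - 6) + 5*√(2*9))*0 = (-11 + 5*√18)*0 = (-11 + 5*(3*√2))*0 = (-11 + 15*√2)*0 = 0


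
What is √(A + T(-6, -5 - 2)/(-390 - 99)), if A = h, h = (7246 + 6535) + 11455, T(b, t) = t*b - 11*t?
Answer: √6034399365/489 ≈ 158.86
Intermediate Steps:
T(b, t) = -11*t + b*t (T(b, t) = b*t - 11*t = -11*t + b*t)
h = 25236 (h = 13781 + 11455 = 25236)
A = 25236
√(A + T(-6, -5 - 2)/(-390 - 99)) = √(25236 + ((-5 - 2)*(-11 - 6))/(-390 - 99)) = √(25236 - 7*(-17)/(-489)) = √(25236 + 119*(-1/489)) = √(25236 - 119/489) = √(12340285/489) = √6034399365/489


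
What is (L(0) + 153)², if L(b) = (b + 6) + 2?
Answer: 25921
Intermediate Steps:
L(b) = 8 + b (L(b) = (6 + b) + 2 = 8 + b)
(L(0) + 153)² = ((8 + 0) + 153)² = (8 + 153)² = 161² = 25921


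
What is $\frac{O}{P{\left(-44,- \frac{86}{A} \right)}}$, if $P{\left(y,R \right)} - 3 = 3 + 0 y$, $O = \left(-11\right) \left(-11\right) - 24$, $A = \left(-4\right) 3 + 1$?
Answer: $\frac{97}{6} \approx 16.167$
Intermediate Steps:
$A = -11$ ($A = -12 + 1 = -11$)
$O = 97$ ($O = 121 - 24 = 97$)
$P{\left(y,R \right)} = 6$ ($P{\left(y,R \right)} = 3 + \left(3 + 0 y\right) = 3 + \left(3 + 0\right) = 3 + 3 = 6$)
$\frac{O}{P{\left(-44,- \frac{86}{A} \right)}} = \frac{97}{6}$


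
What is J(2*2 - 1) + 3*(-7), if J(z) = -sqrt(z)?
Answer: -21 - sqrt(3) ≈ -22.732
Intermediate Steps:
J(2*2 - 1) + 3*(-7) = -sqrt(2*2 - 1) + 3*(-7) = -sqrt(4 - 1) - 21 = -sqrt(3) - 21 = -21 - sqrt(3)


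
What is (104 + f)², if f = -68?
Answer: 1296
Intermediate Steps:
(104 + f)² = (104 - 68)² = 36² = 1296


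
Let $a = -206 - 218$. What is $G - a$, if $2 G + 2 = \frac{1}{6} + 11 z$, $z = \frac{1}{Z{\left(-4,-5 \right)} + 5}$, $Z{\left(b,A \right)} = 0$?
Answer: $\frac{25451}{60} \approx 424.18$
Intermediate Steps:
$z = \frac{1}{5}$ ($z = \frac{1}{0 + 5} = \frac{1}{5} \approx 0.2$)
$a = -424$
$G = \frac{11}{60}$ ($G = -1 + \frac{\frac{1}{6} + 11 \cdot \frac{1}{5}}{2} = -1 + \frac{\frac{1}{6} + \frac{11}{5}}{2} = -1 + \frac{1}{2} \cdot \frac{71}{30} = -1 + \frac{71}{60} = \frac{11}{60} \approx 0.18333$)
$G - a = \frac{11}{60} - -424 = \frac{11}{60} + 424 = \frac{25451}{60}$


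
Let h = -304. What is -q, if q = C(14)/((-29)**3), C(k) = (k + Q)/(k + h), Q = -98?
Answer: 42/3536405 ≈ 1.1876e-5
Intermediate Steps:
C(k) = (-98 + k)/(-304 + k) (C(k) = (k - 98)/(k - 304) = (-98 + k)/(-304 + k))
q = -42/3536405 (q = ((-98 + 14)/(-304 + 14))/((-29)**3) = (-84/(-290))/(-24389) = -1/290*(-84)*(-1/24389) = (42/145)*(-1/24389) = -42/3536405 ≈ -1.1876e-5)
-q = -1*(-42/3536405) = 42/3536405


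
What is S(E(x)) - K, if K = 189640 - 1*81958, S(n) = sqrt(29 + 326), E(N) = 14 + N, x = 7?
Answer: -107682 + sqrt(355) ≈ -1.0766e+5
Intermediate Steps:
S(n) = sqrt(355)
K = 107682 (K = 189640 - 81958 = 107682)
S(E(x)) - K = sqrt(355) - 1*107682 = sqrt(355) - 107682 = -107682 + sqrt(355)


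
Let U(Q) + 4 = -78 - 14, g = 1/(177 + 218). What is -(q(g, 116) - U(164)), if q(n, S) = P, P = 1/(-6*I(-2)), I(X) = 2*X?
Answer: -2305/24 ≈ -96.042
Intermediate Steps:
g = 1/395 ≈ 0.0025316
U(Q) = -96 (U(Q) = -4 + (-78 - 14) = -4 - 92 = -96)
P = 1/24 (P = 1/(-12*(-2)) = 1/(-6*(-4)) = 1/24 ≈ 0.041667)
q(n, S) = 1/24
-(q(g, 116) - U(164)) = -(1/24 - 1*(-96)) = -(1/24 + 96) = -1*2305/24 = -2305/24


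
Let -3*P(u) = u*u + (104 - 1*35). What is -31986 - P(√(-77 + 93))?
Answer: -95873/3 ≈ -31958.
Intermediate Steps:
P(u) = -23 - u²/3 (P(u) = -(u*u + (104 - 1*35))/3 = -(u² + (104 - 35))/3 = -(u² + 69)/3 = -(69 + u²)/3 = -23 - u²/3)
-31986 - P(√(-77 + 93)) = -31986 - (-23 - (√(-77 + 93))²/3) = -31986 - (-23 - (√16)²/3) = -31986 - (-23 - ⅓*4²) = -31986 - (-23 - ⅓*16) = -31986 - (-23 - 16/3) = -31986 - 1*(-85/3) = -31986 + 85/3 = -95873/3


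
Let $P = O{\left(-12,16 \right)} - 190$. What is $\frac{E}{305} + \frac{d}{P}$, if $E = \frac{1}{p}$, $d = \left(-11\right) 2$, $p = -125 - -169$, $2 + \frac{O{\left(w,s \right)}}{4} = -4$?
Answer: $\frac{147727}{1435940} \approx 0.10288$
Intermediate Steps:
$O{\left(w,s \right)} = -24$ ($O{\left(w,s \right)} = -8 + 4 \left(-4\right) = -8 - 16 = -24$)
$p = 44$ ($p = -125 + 169 = 44$)
$d = -22$
$P = -214$ ($P = -24 - 190 = -214$)
$E = \frac{1}{44} \approx 0.022727$
$\frac{E}{305} + \frac{d}{P} = \frac{1}{44 \cdot 305} - \frac{22}{-214} = \frac{1}{44} \cdot \frac{1}{305} - - \frac{11}{107} = \frac{1}{13420} + \frac{11}{107} = \frac{147727}{1435940}$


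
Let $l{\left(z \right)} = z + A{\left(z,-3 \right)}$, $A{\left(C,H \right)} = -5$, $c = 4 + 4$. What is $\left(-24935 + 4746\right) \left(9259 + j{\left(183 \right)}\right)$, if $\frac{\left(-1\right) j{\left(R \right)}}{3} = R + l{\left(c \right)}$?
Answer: $-175664489$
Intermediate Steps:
$c = 8$
$l{\left(z \right)} = -5 + z$ ($l{\left(z \right)} = z - 5 = -5 + z$)
$j{\left(R \right)} = -9 - 3 R$ ($j{\left(R \right)} = - 3 \left(R + \left(-5 + 8\right)\right) = - 3 \left(R + 3\right) = - 3 \left(3 + R\right) = -9 - 3 R$)
$\left(-24935 + 4746\right) \left(9259 + j{\left(183 \right)}\right) = \left(-24935 + 4746\right) \left(9259 - 558\right) = - 20189 \left(9259 - 558\right) = \left(-20189\right) 8701 = -175664489$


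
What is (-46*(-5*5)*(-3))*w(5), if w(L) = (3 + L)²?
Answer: -220800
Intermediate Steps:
(-46*(-5*5)*(-3))*w(5) = (-46*(-5*5)*(-3))*(3 + 5)² = -(-1150)*(-3)*8² = -46*75*64 = -3450*64 = -220800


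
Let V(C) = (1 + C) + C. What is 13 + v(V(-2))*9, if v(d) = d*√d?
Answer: 13 - 27*I*√3 ≈ 13.0 - 46.765*I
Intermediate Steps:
V(C) = 1 + 2*C
v(d) = d^(3/2)
13 + v(V(-2))*9 = 13 + (1 + 2*(-2))^(3/2)*9 = 13 + (1 - 4)^(3/2)*9 = 13 + (-3)^(3/2)*9 = 13 - 3*I*√3*9 = 13 - 27*I*√3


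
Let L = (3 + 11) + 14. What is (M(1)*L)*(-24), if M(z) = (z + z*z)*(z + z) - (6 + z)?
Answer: 2016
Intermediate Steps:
L = 28 (L = 14 + 14 = 28)
M(z) = -6 - z + 2*z*(z + z²) (M(z) = (z + z²)*(2*z) + (-6 - z) = 2*z*(z + z²) + (-6 - z) = -6 - z + 2*z*(z + z²))
(M(1)*L)*(-24) = ((-6 - 1*1 + 2*1² + 2*1³)*28)*(-24) = ((-6 - 1 + 2*1 + 2*1)*28)*(-24) = ((-6 - 1 + 2 + 2)*28)*(-24) = -3*28*(-24) = -84*(-24) = 2016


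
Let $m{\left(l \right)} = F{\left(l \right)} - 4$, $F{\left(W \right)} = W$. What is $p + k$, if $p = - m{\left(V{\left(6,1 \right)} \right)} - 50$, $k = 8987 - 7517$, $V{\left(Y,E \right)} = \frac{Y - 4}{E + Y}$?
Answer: $\frac{9966}{7} \approx 1423.7$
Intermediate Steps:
$V{\left(Y,E \right)} = \frac{-4 + Y}{E + Y}$
$m{\left(l \right)} = -4 + l$ ($m{\left(l \right)} = l - 4 = -4 + l$)
$k = 1470$
$p = - \frac{324}{7}$ ($p = - (-4 + \frac{-4 + 6}{1 + 6}) - 50 = - (-4 + \frac{1}{7} \cdot 2) - 50 = - (-4 + \frac{2}{7}) - 50 = \left(-1\right) \left(- \frac{26}{7}\right) - 50 = \frac{26}{7} - 50 = - \frac{324}{7} \approx -46.286$)
$p + k = - \frac{324}{7} + 1470 = \frac{9966}{7}$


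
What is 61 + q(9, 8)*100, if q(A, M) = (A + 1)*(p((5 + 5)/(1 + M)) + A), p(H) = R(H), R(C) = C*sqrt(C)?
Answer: 9061 + 10000*sqrt(10)/27 ≈ 10232.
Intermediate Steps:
R(C) = C**(3/2)
p(H) = H**(3/2)
q(A, M) = (1 + A)*(A + 10*sqrt(10)*(1/(1 + M))**(3/2)) (q(A, M) = (A + 1)*(((5 + 5)/(1 + M))**(3/2) + A) = (1 + A)*((10/(1 + M))**(3/2) + A) = (1 + A)*(10*sqrt(10)*(1/(1 + M))**(3/2) + A) = (1 + A)*(A + 10*sqrt(10)*(1/(1 + M))**(3/2)))
61 + q(9, 8)*100 = 61 + (9 + 9**2 + 10*sqrt(10)*(1/(1 + 8))**(3/2) + 10*9*sqrt(10)*(1/(1 + 8))**(3/2))*100 = 61 + (9 + 81 + 10*sqrt(10)*(1/9)**(3/2) + 10*9*sqrt(10)*(1/9)**(3/2))*100 = 61 + (9 + 81 + 10*sqrt(10)*(1/27) + 10*9*sqrt(10)*(1/27))*100 = 61 + (9 + 81 + 10*sqrt(10)/27 + 10*sqrt(10)/3)*100 = 61 + (90 + 100*sqrt(10)/27)*100 = 61 + (9000 + 10000*sqrt(10)/27) = 9061 + 10000*sqrt(10)/27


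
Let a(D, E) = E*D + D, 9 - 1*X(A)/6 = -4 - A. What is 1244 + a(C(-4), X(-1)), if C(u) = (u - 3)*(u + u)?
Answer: 5332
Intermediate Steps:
C(u) = 2*u*(-3 + u) (C(u) = (-3 + u)*(2*u) = 2*u*(-3 + u))
X(A) = 78 + 6*A (X(A) = 54 - 6*(-4 - A) = 54 + (24 + 6*A) = 78 + 6*A)
a(D, E) = D + D*E (a(D, E) = D*E + D = D + D*E)
1244 + a(C(-4), X(-1)) = 1244 + (2*(-4)*(-3 - 4))*(1 + (78 + 6*(-1))) = 1244 + (2*(-4)*(-7))*(1 + (78 - 6)) = 1244 + 56*(1 + 72) = 1244 + 56*73 = 1244 + 4088 = 5332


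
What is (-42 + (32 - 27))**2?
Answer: 1369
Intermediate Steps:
(-42 + (32 - 27))**2 = (-42 + 5)**2 = (-37)**2 = 1369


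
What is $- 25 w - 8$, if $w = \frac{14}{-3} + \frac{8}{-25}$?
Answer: $\frac{350}{3} \approx 116.67$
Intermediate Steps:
$w = - \frac{374}{75}$ ($w = 14 \left(- \frac{1}{3}\right) + 8 \left(- \frac{1}{25}\right) = - \frac{14}{3} - \frac{8}{25} = - \frac{374}{75} \approx -4.9867$)
$- 25 w - 8 = \left(-25\right) \left(- \frac{374}{75}\right) - 8 = \frac{374}{3} - 8 = \frac{350}{3}$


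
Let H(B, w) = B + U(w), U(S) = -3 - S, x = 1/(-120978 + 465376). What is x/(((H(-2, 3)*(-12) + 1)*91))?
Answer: 1/3040001146 ≈ 3.2895e-10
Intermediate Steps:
x = 1/344398 ≈ 2.9036e-6
H(B, w) = -3 + B - w (H(B, w) = B + (-3 - w) = -3 + B - w)
x/(((H(-2, 3)*(-12) + 1)*91)) = 1/(344398*((((-3 - 2 - 1*3)*(-12) + 1)*91))) = 1/(344398*((((-3 - 2 - 3)*(-12) + 1)*91))) = 1/(344398*(((-8*(-12) + 1)*91))) = 1/(344398*(((96 + 1)*91))) = 1/(344398*((97*91))) = (1/344398)/8827 = (1/344398)*(1/8827) = 1/3040001146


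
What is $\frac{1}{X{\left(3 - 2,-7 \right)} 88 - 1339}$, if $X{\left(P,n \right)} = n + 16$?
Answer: $- \frac{1}{547} \approx -0.0018282$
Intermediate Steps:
$X{\left(P,n \right)} = 16 + n$
$\frac{1}{X{\left(3 - 2,-7 \right)} 88 - 1339} = \frac{1}{\left(16 - 7\right) 88 - 1339} = \frac{1}{9 \cdot 88 - 1339} = \frac{1}{792 - 1339} = \frac{1}{-547} = - \frac{1}{547}$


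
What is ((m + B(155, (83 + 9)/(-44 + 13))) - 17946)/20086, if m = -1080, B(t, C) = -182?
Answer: -9604/10043 ≈ -0.95629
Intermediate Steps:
((m + B(155, (83 + 9)/(-44 + 13))) - 17946)/20086 = ((-1080 - 182) - 17946)/20086 = (-1262 - 17946)*(1/20086) = -19208*1/20086 = -9604/10043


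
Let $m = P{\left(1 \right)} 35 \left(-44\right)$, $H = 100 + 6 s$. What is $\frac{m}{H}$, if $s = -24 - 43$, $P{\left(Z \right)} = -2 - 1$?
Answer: $- \frac{2310}{151} \approx -15.298$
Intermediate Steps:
$P{\left(Z \right)} = -3$ ($P{\left(Z \right)} = -2 - 1 = -3$)
$s = -67$
$H = -302$ ($H = 100 + 6 \left(-67\right) = 100 - 402 = -302$)
$m = 4620$ ($m = \left(-3\right) 35 \left(-44\right) = \left(-105\right) \left(-44\right) = 4620$)
$\frac{m}{H} = \frac{4620}{-302} = 4620 \left(- \frac{1}{302}\right) = - \frac{2310}{151}$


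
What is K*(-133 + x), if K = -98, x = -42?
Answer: 17150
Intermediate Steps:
K*(-133 + x) = -98*(-133 - 42) = -98*(-175) = 17150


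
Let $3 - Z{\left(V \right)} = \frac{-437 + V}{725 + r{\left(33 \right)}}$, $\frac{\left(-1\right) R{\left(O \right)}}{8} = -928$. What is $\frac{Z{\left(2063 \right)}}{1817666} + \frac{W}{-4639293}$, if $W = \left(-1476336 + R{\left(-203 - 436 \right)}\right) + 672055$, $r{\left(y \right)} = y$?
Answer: $\frac{91492106007455}{532664611983717} \approx 0.17176$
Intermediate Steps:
$R{\left(O \right)} = 7424$ ($R{\left(O \right)} = \left(-8\right) \left(-928\right) = 7424$)
$Z{\left(V \right)} = \frac{2711}{758} - \frac{V}{758}$ ($Z{\left(V \right)} = 3 - \frac{-437 + V}{725 + 33} = 3 - \frac{-437 + V}{758} = 3 - \left(-437 + V\right) \frac{1}{758} = 3 - \left(- \frac{437}{758} + \frac{V}{758}\right) = \frac{2711}{758} - \frac{V}{758}$)
$W = -796857$ ($W = \left(-1476336 + 7424\right) + 672055 = -1468912 + 672055 = -796857$)
$\frac{Z{\left(2063 \right)}}{1817666} + \frac{W}{-4639293} = \frac{\frac{2711}{758} - \frac{2063}{758}}{1817666} - \frac{796857}{-4639293} = \left(\frac{2711}{758} - \frac{2063}{758}\right) \frac{1}{1817666} - - \frac{265619}{1546431} = \frac{324}{379} \cdot \frac{1}{1817666} + \frac{265619}{1546431} = \frac{162}{344447707} + \frac{265619}{1546431} = \frac{91492106007455}{532664611983717}$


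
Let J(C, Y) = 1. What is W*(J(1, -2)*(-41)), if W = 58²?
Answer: -137924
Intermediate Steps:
W = 3364
W*(J(1, -2)*(-41)) = 3364*(1*(-41)) = 3364*(-41) = -137924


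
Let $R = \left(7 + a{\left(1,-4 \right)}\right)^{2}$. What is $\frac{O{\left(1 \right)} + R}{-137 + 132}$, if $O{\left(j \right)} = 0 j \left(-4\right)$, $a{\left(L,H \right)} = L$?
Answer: $- \frac{64}{5} \approx -12.8$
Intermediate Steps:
$O{\left(j \right)} = 0$ ($O{\left(j \right)} = 0 \left(-4\right) = 0$)
$R = 64$ ($R = \left(7 + 1\right)^{2} = 8^{2} = 64$)
$\frac{O{\left(1 \right)} + R}{-137 + 132} = \frac{0 + 64}{-137 + 132} = \frac{64}{-5} = 64 \left(- \frac{1}{5}\right) = - \frac{64}{5}$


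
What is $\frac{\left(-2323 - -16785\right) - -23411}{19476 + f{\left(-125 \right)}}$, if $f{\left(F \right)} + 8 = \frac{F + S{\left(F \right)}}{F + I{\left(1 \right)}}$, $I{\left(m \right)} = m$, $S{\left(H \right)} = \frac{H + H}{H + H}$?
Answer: $\frac{37873}{19469} \approx 1.9453$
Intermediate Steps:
$S{\left(H \right)} = 1$ ($S{\left(H \right)} = \frac{2 H}{2 H} = 2 H \frac{1}{2 H} = 1$)
$f{\left(F \right)} = -7$ ($f{\left(F \right)} = -8 + \frac{F + 1}{F + 1} = -8 + \frac{1 + F}{1 + F} = -8 + 1 = -7$)
$\frac{\left(-2323 - -16785\right) - -23411}{19476 + f{\left(-125 \right)}} = \frac{\left(-2323 - -16785\right) - -23411}{19476 - 7} = \frac{\left(-2323 + 16785\right) + 23411}{19469} = \left(14462 + 23411\right) \frac{1}{19469} = 37873 \cdot \frac{1}{19469} = \frac{37873}{19469}$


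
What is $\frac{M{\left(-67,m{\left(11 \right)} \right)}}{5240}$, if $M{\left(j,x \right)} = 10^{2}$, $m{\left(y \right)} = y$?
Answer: $\frac{5}{262} \approx 0.019084$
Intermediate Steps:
$M{\left(j,x \right)} = 100$
$\frac{M{\left(-67,m{\left(11 \right)} \right)}}{5240} = \frac{100}{5240} = 100 \cdot \frac{1}{5240} = \frac{5}{262}$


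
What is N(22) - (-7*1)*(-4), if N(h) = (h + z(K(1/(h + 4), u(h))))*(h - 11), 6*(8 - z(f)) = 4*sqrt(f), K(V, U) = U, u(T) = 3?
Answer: 302 - 22*sqrt(3)/3 ≈ 289.30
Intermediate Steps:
z(f) = 8 - 2*sqrt(f)/3
N(h) = (-11 + h)*(8 + h - 2*sqrt(3)/3) (N(h) = (h + (8 - 2*sqrt(3)/3))*(h - 11) = (8 + h - 2*sqrt(3)/3)*(-11 + h) = (-11 + h)*(8 + h - 2*sqrt(3)/3))
N(22) - (-7*1)*(-4) = (-88 + 22**2 - 3*22 + 22*sqrt(3)/3 - 2/3*22*sqrt(3)) - (-7*1)*(-4) = (-88 + 484 - 66 + 22*sqrt(3)/3 - 44*sqrt(3)/3) - (-7)*(-4) = (330 - 22*sqrt(3)/3) - 1*28 = (330 - 22*sqrt(3)/3) - 28 = 302 - 22*sqrt(3)/3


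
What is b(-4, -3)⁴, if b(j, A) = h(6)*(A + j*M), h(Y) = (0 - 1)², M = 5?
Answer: 279841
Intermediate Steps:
h(Y) = 1 (h(Y) = (-1)² = 1)
b(j, A) = A + 5*j (b(j, A) = 1*(A + j*5) = 1*(A + 5*j) = A + 5*j)
b(-4, -3)⁴ = (-3 + 5*(-4))⁴ = (-3 - 20)⁴ = (-23)⁴ = 279841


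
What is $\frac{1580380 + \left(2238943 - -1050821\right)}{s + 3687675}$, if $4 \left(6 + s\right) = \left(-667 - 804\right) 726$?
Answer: $\frac{9740288}{6841365} \approx 1.4237$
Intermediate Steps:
$s = - \frac{533985}{2}$ ($s = -6 + \frac{\left(-667 - 804\right) 726}{4} = -6 + \frac{\left(-1471\right) 726}{4} = -6 + \frac{1}{4} \left(-1067946\right) = -6 - \frac{533973}{2} = - \frac{533985}{2} \approx -2.6699 \cdot 10^{5}$)
$\frac{1580380 + \left(2238943 - -1050821\right)}{s + 3687675} = \frac{1580380 + \left(2238943 - -1050821\right)}{- \frac{533985}{2} + 3687675} = \frac{1580380 + \left(2238943 + 1050821\right)}{\frac{6841365}{2}} = \left(1580380 + 3289764\right) \frac{2}{6841365} = 4870144 \cdot \frac{2}{6841365} = \frac{9740288}{6841365}$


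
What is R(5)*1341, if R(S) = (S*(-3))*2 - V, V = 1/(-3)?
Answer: -39783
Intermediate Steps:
V = -⅓ ≈ -0.33333
R(S) = ⅓ - 6*S (R(S) = (S*(-3))*2 - 1*(-⅓) = -3*S*2 + ⅓ = -6*S + ⅓ = ⅓ - 6*S)
R(5)*1341 = (⅓ - 6*5)*1341 = (⅓ - 30)*1341 = -89/3*1341 = -39783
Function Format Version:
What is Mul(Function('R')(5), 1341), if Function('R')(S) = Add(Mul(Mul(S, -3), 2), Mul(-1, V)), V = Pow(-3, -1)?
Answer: -39783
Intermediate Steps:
V = Rational(-1, 3) ≈ -0.33333
Function('R')(S) = Add(Rational(1, 3), Mul(-6, S)) (Function('R')(S) = Add(Mul(Mul(S, -3), 2), Mul(-1, Rational(-1, 3))) = Add(Mul(Mul(-3, S), 2), Rational(1, 3)) = Add(Mul(-6, S), Rational(1, 3)) = Add(Rational(1, 3), Mul(-6, S)))
Mul(Function('R')(5), 1341) = Mul(Add(Rational(1, 3), Mul(-6, 5)), 1341) = Mul(Add(Rational(1, 3), -30), 1341) = Mul(Rational(-89, 3), 1341) = -39783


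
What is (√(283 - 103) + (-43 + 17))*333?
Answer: -8658 + 1998*√5 ≈ -4190.3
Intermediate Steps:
(√(283 - 103) + (-43 + 17))*333 = (√180 - 26)*333 = (6*√5 - 26)*333 = (-26 + 6*√5)*333 = -8658 + 1998*√5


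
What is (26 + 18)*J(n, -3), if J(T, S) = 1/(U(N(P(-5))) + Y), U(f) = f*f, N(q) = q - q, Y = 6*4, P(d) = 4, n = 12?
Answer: 11/6 ≈ 1.8333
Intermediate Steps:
Y = 24
N(q) = 0
U(f) = f**2
J(T, S) = 1/24 (J(T, S) = 1/(0**2 + 24) = 1/(0 + 24) = 1/24)
(26 + 18)*J(n, -3) = (26 + 18)*(1/24) = 44*(1/24) = 11/6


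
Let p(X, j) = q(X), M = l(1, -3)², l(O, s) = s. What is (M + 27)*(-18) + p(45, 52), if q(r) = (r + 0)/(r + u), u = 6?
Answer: -11001/17 ≈ -647.12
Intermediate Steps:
M = 9 (M = (-3)² = 9)
q(r) = r/(6 + r) (q(r) = (r + 0)/(r + 6) = r/(6 + r))
p(X, j) = X/(6 + X)
(M + 27)*(-18) + p(45, 52) = (9 + 27)*(-18) + 45/(6 + 45) = 36*(-18) + 45/51 = -648 + 45*(1/51) = -648 + 15/17 = -11001/17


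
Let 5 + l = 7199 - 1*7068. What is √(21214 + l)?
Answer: 2*√5335 ≈ 146.08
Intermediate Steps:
l = 126 (l = -5 + (7199 - 1*7068) = -5 + (7199 - 7068) = -5 + 131 = 126)
√(21214 + l) = √(21214 + 126) = √21340 = 2*√5335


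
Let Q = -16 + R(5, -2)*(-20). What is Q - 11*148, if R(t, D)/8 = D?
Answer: -1324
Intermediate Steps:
R(t, D) = 8*D
Q = 304 (Q = -16 + (8*(-2))*(-20) = -16 - 16*(-20) = -16 + 320 = 304)
Q - 11*148 = 304 - 11*148 = 304 - 1628 = -1324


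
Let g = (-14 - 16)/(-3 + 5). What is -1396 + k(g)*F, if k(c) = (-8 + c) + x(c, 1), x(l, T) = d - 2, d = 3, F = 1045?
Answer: -24386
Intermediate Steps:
x(l, T) = 1 (x(l, T) = 3 - 2 = 1)
g = -15 (g = -30/2 = -30*½ = -15)
k(c) = -7 + c (k(c) = (-8 + c) + 1 = -7 + c)
-1396 + k(g)*F = -1396 + (-7 - 15)*1045 = -1396 - 22*1045 = -1396 - 22990 = -24386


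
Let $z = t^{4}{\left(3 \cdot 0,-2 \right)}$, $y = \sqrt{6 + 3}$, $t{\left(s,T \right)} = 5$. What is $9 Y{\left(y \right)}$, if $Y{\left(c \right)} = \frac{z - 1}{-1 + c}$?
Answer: $2808$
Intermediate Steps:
$y = 3$ ($y = \sqrt{9} = 3$)
$z = 625$ ($z = 5^{4} = 625$)
$Y{\left(c \right)} = \frac{624}{-1 + c}$ ($Y{\left(c \right)} = \frac{625 - 1}{-1 + c} = \frac{624}{-1 + c}$)
$9 Y{\left(y \right)} = 9 \frac{624}{-1 + 3} = 9 \cdot \frac{624}{2} = 9 \cdot 624 \cdot \frac{1}{2} = 9 \cdot 312 = 2808$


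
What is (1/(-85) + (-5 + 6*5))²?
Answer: 4511376/7225 ≈ 624.41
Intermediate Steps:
(1/(-85) + (-5 + 6*5))² = (-1/85 + (-5 + 30))² = (-1/85 + 25)² = (2124/85)² = 4511376/7225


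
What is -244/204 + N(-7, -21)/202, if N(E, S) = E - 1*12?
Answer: -13291/10302 ≈ -1.2901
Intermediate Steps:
N(E, S) = -12 + E (N(E, S) = E - 12 = -12 + E)
-244/204 + N(-7, -21)/202 = -244/204 + (-12 - 7)/202 = -244*1/204 - 19*1/202 = -61/51 - 19/202 = -13291/10302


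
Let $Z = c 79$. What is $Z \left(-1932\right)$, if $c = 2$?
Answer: $-305256$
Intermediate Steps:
$Z = 158$ ($Z = 2 \cdot 79 = 158$)
$Z \left(-1932\right) = 158 \left(-1932\right) = -305256$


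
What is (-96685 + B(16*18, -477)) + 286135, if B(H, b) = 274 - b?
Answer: 190201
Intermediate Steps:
(-96685 + B(16*18, -477)) + 286135 = (-96685 + (274 - 1*(-477))) + 286135 = (-96685 + (274 + 477)) + 286135 = (-96685 + 751) + 286135 = -95934 + 286135 = 190201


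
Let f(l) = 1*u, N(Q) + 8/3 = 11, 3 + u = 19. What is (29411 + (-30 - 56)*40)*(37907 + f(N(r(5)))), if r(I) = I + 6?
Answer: 984898233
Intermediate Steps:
u = 16 (u = -3 + 19 = 16)
r(I) = 6 + I
N(Q) = 25/3 (N(Q) = -8/3 + 11 = 25/3)
f(l) = 16 (f(l) = 1*16 = 16)
(29411 + (-30 - 56)*40)*(37907 + f(N(r(5)))) = (29411 + (-30 - 56)*40)*(37907 + 16) = (29411 - 86*40)*37923 = (29411 - 3440)*37923 = 25971*37923 = 984898233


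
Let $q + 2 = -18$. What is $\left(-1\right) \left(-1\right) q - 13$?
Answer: $-33$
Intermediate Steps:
$q = -20$ ($q = -2 - 18 = -20$)
$\left(-1\right) \left(-1\right) q - 13 = \left(-1\right) \left(-1\right) \left(-20\right) - 13 = 1 \left(-20\right) - 13 = -20 - 13 = -33$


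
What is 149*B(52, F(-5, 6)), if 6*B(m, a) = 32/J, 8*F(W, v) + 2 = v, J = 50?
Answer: 1192/75 ≈ 15.893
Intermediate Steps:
F(W, v) = -¼ + v/8
B(m, a) = 8/75 (B(m, a) = (32/50)/6 = (32*(1/50))/6 = (⅙)*(16/25) = 8/75)
149*B(52, F(-5, 6)) = 149*(8/75) = 1192/75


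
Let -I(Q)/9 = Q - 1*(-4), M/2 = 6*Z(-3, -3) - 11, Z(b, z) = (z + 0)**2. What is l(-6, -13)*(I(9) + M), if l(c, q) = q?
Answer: 403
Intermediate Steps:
Z(b, z) = z**2
M = 86 (M = 2*(6*(-3)**2 - 11) = 2*(6*9 - 11) = 2*(54 - 11) = 2*43 = 86)
I(Q) = -36 - 9*Q (I(Q) = -9*(Q - 1*(-4)) = -9*(Q + 4) = -9*(4 + Q) = -36 - 9*Q)
l(-6, -13)*(I(9) + M) = -13*((-36 - 9*9) + 86) = -13*((-36 - 81) + 86) = -13*(-117 + 86) = -13*(-31) = 403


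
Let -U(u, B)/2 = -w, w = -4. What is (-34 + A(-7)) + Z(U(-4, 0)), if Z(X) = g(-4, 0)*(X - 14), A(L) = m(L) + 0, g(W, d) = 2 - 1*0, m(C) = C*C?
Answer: -29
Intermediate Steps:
m(C) = C²
g(W, d) = 2 (g(W, d) = 2 + 0 = 2)
A(L) = L² (A(L) = L² + 0 = L²)
U(u, B) = -8 (U(u, B) = -(-2)*(-4) = -2*4 = -8)
Z(X) = -28 + 2*X (Z(X) = 2*(X - 14) = 2*(-14 + X) = -28 + 2*X)
(-34 + A(-7)) + Z(U(-4, 0)) = (-34 + (-7)²) + (-28 + 2*(-8)) = (-34 + 49) + (-28 - 16) = 15 - 44 = -29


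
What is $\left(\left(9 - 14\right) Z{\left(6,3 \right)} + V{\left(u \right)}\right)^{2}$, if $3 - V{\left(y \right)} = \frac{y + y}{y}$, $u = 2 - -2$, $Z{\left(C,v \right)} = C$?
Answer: $841$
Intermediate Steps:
$u = 4$ ($u = 2 + 2 = 4$)
$V{\left(y \right)} = 1$ ($V{\left(y \right)} = 3 - \frac{y + y}{y} = 3 - \frac{2 y}{y} = 3 - 2 = 1$)
$\left(\left(9 - 14\right) Z{\left(6,3 \right)} + V{\left(u \right)}\right)^{2} = \left(\left(9 - 14\right) 6 + 1\right)^{2} = \left(\left(-5\right) 6 + 1\right)^{2} = \left(-30 + 1\right)^{2} = \left(-29\right)^{2} = 841$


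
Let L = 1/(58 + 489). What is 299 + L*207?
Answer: 163760/547 ≈ 299.38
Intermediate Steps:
L = 1/547 ≈ 0.0018282
299 + L*207 = 299 + (1/547)*207 = 299 + 207/547 = 163760/547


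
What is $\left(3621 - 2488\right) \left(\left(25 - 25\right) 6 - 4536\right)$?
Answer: $-5139288$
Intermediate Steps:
$\left(3621 - 2488\right) \left(\left(25 - 25\right) 6 - 4536\right) = 1133 \left(0 \cdot 6 - 4536\right) = 1133 \left(0 - 4536\right) = 1133 \left(-4536\right) = -5139288$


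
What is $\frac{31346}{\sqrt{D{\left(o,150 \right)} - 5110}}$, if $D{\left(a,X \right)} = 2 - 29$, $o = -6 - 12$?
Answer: $- \frac{31346 i \sqrt{5137}}{5137} \approx - 437.35 i$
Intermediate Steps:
$o = -18$ ($o = -6 - 12 = -18$)
$D{\left(a,X \right)} = -27$ ($D{\left(a,X \right)} = 2 - 29 = -27$)
$\frac{31346}{\sqrt{D{\left(o,150 \right)} - 5110}} = \frac{31346}{\sqrt{-27 - 5110}} = \frac{31346}{\sqrt{-5137}} = \frac{31346}{i \sqrt{5137}} = 31346 \left(- \frac{i \sqrt{5137}}{5137}\right) = - \frac{31346 i \sqrt{5137}}{5137}$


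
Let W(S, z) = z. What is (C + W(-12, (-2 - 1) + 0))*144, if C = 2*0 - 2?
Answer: -720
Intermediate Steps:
C = -2 (C = 0 - 2 = -2)
(C + W(-12, (-2 - 1) + 0))*144 = (-2 + ((-2 - 1) + 0))*144 = (-2 + (-3 + 0))*144 = (-2 - 3)*144 = -5*144 = -720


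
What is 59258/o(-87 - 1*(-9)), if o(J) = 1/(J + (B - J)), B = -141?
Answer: -8355378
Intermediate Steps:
o(J) = -1/141 (o(J) = 1/(J + (-141 - J)) = 1/(-141) = -1/141)
59258/o(-87 - 1*(-9)) = 59258/(-1/141) = 59258*(-141) = -8355378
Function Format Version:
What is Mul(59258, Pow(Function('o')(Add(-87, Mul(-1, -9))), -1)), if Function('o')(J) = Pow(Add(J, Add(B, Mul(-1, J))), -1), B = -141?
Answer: -8355378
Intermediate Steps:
Function('o')(J) = Rational(-1, 141) (Function('o')(J) = Pow(Add(J, Add(-141, Mul(-1, J))), -1) = Pow(-141, -1) = Rational(-1, 141))
Mul(59258, Pow(Function('o')(Add(-87, Mul(-1, -9))), -1)) = Mul(59258, Pow(Rational(-1, 141), -1)) = Mul(59258, -141) = -8355378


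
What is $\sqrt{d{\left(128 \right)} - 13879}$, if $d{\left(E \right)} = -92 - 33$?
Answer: $6 i \sqrt{389} \approx 118.34 i$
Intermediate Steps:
$d{\left(E \right)} = -125$ ($d{\left(E \right)} = -92 - 33 = -125$)
$\sqrt{d{\left(128 \right)} - 13879} = \sqrt{-125 - 13879} = \sqrt{-14004} = 6 i \sqrt{389}$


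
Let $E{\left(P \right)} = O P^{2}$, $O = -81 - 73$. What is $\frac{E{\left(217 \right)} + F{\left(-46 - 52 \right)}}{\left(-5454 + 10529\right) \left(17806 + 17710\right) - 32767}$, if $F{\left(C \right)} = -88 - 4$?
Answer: $- \frac{2417266}{60070311} \approx -0.040241$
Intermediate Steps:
$O = -154$ ($O = -81 - 73 = -154$)
$F{\left(C \right)} = -92$ ($F{\left(C \right)} = -88 - 4 = -92$)
$E{\left(P \right)} = - 154 P^{2}$
$\frac{E{\left(217 \right)} + F{\left(-46 - 52 \right)}}{\left(-5454 + 10529\right) \left(17806 + 17710\right) - 32767} = \frac{- 154 \cdot 217^{2} - 92}{\left(-5454 + 10529\right) \left(17806 + 17710\right) - 32767} = \frac{\left(-154\right) 47089 - 92}{5075 \cdot 35516 - 32767} = \frac{-7251706 - 92}{180243700 - 32767} = - \frac{7251798}{180210933} = \left(-7251798\right) \frac{1}{180210933} = - \frac{2417266}{60070311}$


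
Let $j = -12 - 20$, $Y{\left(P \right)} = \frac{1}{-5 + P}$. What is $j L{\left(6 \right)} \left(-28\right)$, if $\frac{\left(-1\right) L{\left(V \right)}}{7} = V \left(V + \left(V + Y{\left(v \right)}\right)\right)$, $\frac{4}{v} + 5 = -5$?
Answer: $- \frac{4001536}{9} \approx -4.4462 \cdot 10^{5}$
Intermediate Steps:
$v = - \frac{2}{5}$ ($v = \frac{4}{-5 - 5} = \frac{4}{-10} = 4 \left(- \frac{1}{10}\right) = - \frac{2}{5} \approx -0.4$)
$L{\left(V \right)} = - 7 V \left(- \frac{5}{27} + 2 V\right)$ ($L{\left(V \right)} = - 7 V \left(V + \left(V + \frac{1}{-5 - \frac{2}{5}}\right)\right) = - 7 V \left(V + \left(V + \frac{1}{- \frac{27}{5}}\right)\right) = - 7 V \left(V + \left(V - \frac{5}{27}\right)\right) = - 7 V \left(V + \left(- \frac{5}{27} + V\right)\right) = - 7 V \left(- \frac{5}{27} + 2 V\right)$)
$j = -32$ ($j = -12 - 20 = -32$)
$j L{\left(6 \right)} \left(-28\right) = - 32 \cdot \frac{7}{27} \cdot 6 \left(5 - 324\right) \left(-28\right) = - 32 \cdot \frac{7}{27} \cdot 6 \left(-319\right) \left(-28\right) = \left(-32\right) \left(- \frac{4466}{9}\right) \left(-28\right) = \frac{142912}{9} \left(-28\right) = - \frac{4001536}{9}$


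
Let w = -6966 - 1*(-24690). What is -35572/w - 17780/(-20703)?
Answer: -35109533/30578331 ≈ -1.1482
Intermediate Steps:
w = 17724 (w = -6966 + 24690 = 17724)
-35572/w - 17780/(-20703) = -35572/17724 - 17780/(-20703) = -35572*1/17724 - 17780*(-1/20703) = -8893/4431 + 17780/20703 = -35109533/30578331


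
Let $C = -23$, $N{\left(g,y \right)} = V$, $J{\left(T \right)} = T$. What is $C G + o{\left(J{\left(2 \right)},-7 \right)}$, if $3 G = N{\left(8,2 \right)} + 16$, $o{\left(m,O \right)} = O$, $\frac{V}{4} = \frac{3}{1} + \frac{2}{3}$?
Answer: $- \frac{2179}{9} \approx -242.11$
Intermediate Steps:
$V = \frac{44}{3}$ ($V = 4 \left(\frac{3}{1} + \frac{2}{3}\right) = 4 \left(3 \cdot 1 + 2 \cdot \frac{1}{3}\right) = 4 \left(3 + \frac{2}{3}\right) = 4 \cdot \frac{11}{3} = \frac{44}{3} \approx 14.667$)
$N{\left(g,y \right)} = \frac{44}{3}$
$G = \frac{92}{9}$ ($G = \frac{\frac{44}{3} + 16}{3} = \frac{1}{3} \cdot \frac{92}{3} = \frac{92}{9} \approx 10.222$)
$C G + o{\left(J{\left(2 \right)},-7 \right)} = \left(-23\right) \frac{92}{9} - 7 = - \frac{2116}{9} - 7 = - \frac{2179}{9}$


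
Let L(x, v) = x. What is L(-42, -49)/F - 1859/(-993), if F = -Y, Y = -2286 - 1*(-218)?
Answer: 1901353/1026762 ≈ 1.8518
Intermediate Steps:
Y = -2068 (Y = -2286 + 218 = -2068)
F = 2068 (F = -1*(-2068) = 2068)
L(-42, -49)/F - 1859/(-993) = -42/2068 - 1859/(-993) = -42*1/2068 - 1859*(-1/993) = -21/1034 + 1859/993 = 1901353/1026762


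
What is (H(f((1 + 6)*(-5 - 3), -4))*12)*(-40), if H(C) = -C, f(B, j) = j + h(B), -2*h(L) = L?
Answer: 11520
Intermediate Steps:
h(L) = -L/2
f(B, j) = j - B/2
(H(f((1 + 6)*(-5 - 3), -4))*12)*(-40) = (-(-4 - (1 + 6)*(-5 - 3)/2)*12)*(-40) = (-(-4 - 7*(-8)/2)*12)*(-40) = (-(-4 - 1/2*(-56))*12)*(-40) = (-(-4 + 28)*12)*(-40) = (-1*24*12)*(-40) = -24*12*(-40) = -288*(-40) = 11520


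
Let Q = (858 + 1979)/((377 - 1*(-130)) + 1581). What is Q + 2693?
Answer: 5625821/2088 ≈ 2694.4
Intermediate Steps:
Q = 2837/2088 (Q = 2837/((377 + 130) + 1581) = 2837/(507 + 1581) = 2837/2088 ≈ 1.3587)
Q + 2693 = 2837/2088 + 2693 = 5625821/2088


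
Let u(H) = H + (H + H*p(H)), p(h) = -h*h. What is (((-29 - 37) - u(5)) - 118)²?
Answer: 4761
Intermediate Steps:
p(h) = -h²
u(H) = -H³ + 2*H (u(H) = H + (H + H*(-H²)) = H + (H - H³) = -H³ + 2*H)
(((-29 - 37) - u(5)) - 118)² = (((-29 - 37) - 5*(2 - 1*5²)) - 118)² = ((-66 - 5*(2 - 1*25)) - 118)² = ((-66 - 5*(2 - 25)) - 118)² = ((-66 - 5*(-23)) - 118)² = ((-66 - 1*(-115)) - 118)² = ((-66 + 115) - 118)² = (49 - 118)² = (-69)² = 4761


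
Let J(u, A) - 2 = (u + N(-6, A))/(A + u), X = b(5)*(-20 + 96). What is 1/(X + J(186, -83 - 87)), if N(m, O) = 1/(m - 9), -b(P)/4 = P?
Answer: -240/361531 ≈ -0.00066384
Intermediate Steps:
b(P) = -4*P
N(m, O) = 1/(-9 + m)
X = -1520 (X = (-4*5)*(-20 + 96) = -20*76 = -1520)
J(u, A) = 2 + (-1/15 + u)/(A + u) (J(u, A) = 2 + (u + 1/(-9 - 6))/(A + u) = 2 + (u + 1/(-15))/(A + u) = 2 + (u - 1/15)/(A + u) = 2 + (-1/15 + u)/(A + u))
1/(X + J(186, -83 - 87)) = 1/(-1520 + (-1/15 + 2*(-83 - 87) + 3*186)/((-83 - 87) + 186)) = 1/(-1520 + (-1/15 + 2*(-170) + 558)/(-170 + 186)) = 1/(-1520 + (-1/15 - 340 + 558)/16) = 1/(-1520 + (1/16)*(3269/15)) = 1/(-1520 + 3269/240) = 1/(-361531/240) = -240/361531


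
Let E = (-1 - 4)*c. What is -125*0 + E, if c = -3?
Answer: 15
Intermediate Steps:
E = 15 (E = (-1 - 4)*(-3) = -5*(-3) = 15)
-125*0 + E = -125*0 + 15 = 0 + 15 = 15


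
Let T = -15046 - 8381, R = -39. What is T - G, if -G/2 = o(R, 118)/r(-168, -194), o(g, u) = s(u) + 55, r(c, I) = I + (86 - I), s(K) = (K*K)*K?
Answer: 635726/43 ≈ 14784.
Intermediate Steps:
s(K) = K**3 (s(K) = K**2*K = K**3)
r(c, I) = 86
T = -23427
o(g, u) = 55 + u**3 (o(g, u) = u**3 + 55 = 55 + u**3)
G = -1643087/43 (G = -2*(55 + 118**3)/86 = -2*(55 + 1643032)/86 = -3286174/86 = -2*1643087/86 = -1643087/43 ≈ -38211.)
T - G = -23427 - 1*(-1643087/43) = -23427 + 1643087/43 = 635726/43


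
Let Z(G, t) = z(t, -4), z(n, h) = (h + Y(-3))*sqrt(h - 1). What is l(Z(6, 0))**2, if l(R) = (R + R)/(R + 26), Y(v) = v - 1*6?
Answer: -20/(2 - I*sqrt(5))**2 ≈ 0.24691 - 2.2085*I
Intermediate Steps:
Y(v) = -6 + v (Y(v) = v - 6 = -6 + v)
z(n, h) = sqrt(-1 + h)*(-9 + h) (z(n, h) = (h + (-6 - 3))*sqrt(h - 1) = (h - 9)*sqrt(-1 + h) = (-9 + h)*sqrt(-1 + h) = sqrt(-1 + h)*(-9 + h))
Z(G, t) = -13*I*sqrt(5) (Z(G, t) = sqrt(-1 - 4)*(-9 - 4) = sqrt(-5)*(-13) = (I*sqrt(5))*(-13) = -13*I*sqrt(5))
l(R) = 2*R/(26 + R) (l(R) = (2*R)/(26 + R) = 2*R/(26 + R))
l(Z(6, 0))**2 = (2*(-13*I*sqrt(5))/(26 - 13*I*sqrt(5)))**2 = (-26*I*sqrt(5)/(26 - 13*I*sqrt(5)))**2 = -3380/(26 - 13*I*sqrt(5))**2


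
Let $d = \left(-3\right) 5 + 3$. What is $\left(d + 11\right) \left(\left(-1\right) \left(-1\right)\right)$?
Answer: $-1$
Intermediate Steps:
$d = -12$ ($d = -15 + 3 = -12$)
$\left(d + 11\right) \left(\left(-1\right) \left(-1\right)\right) = \left(-12 + 11\right) \left(\left(-1\right) \left(-1\right)\right) = \left(-1\right) 1 = -1$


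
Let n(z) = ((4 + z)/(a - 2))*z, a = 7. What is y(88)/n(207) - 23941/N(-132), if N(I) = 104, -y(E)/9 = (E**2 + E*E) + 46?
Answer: -124263353/504712 ≈ -246.21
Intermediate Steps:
y(E) = -414 - 18*E**2 (y(E) = -9*((E**2 + E*E) + 46) = -9*((E**2 + E**2) + 46) = -9*(2*E**2 + 46) = -9*(46 + 2*E**2) = -414 - 18*E**2)
n(z) = z*(4/5 + z/5) (n(z) = ((4 + z)/(7 - 2))*z = ((4 + z)/5)*z = ((4 + z)*(1/5))*z = (4/5 + z/5)*z = z*(4/5 + z/5))
y(88)/n(207) - 23941/N(-132) = (-414 - 18*88**2)/(((1/5)*207*(4 + 207))) - 23941/104 = (-414 - 18*7744)/(((1/5)*207*211)) - 23941*1/104 = (-414 - 139392)/(43677/5) - 23941/104 = -139806*5/43677 - 23941/104 = -77670/4853 - 23941/104 = -124263353/504712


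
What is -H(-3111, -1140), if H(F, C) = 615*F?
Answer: 1913265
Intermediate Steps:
-H(-3111, -1140) = -615*(-3111) = -1*(-1913265) = 1913265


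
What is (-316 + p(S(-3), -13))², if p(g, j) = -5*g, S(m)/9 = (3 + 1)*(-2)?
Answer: 1936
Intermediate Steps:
S(m) = -72 (S(m) = 9*((3 + 1)*(-2)) = 9*(4*(-2)) = 9*(-8) = -72)
(-316 + p(S(-3), -13))² = (-316 - 5*(-72))² = (-316 + 360)² = 44² = 1936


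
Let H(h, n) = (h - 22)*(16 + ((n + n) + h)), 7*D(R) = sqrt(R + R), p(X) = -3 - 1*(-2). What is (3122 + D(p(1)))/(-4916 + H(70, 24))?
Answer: 1561/758 + I*sqrt(2)/10612 ≈ 2.0594 + 0.00013327*I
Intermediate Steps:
p(X) = -1 (p(X) = -3 + 2 = -1)
D(R) = sqrt(2)*sqrt(R)/7 (D(R) = sqrt(R + R)/7 = sqrt(2*R)/7 = (sqrt(2)*sqrt(R))/7 = sqrt(2)*sqrt(R)/7)
H(h, n) = (-22 + h)*(16 + h + 2*n) (H(h, n) = (-22 + h)*(16 + (2*n + h)) = (-22 + h)*(16 + (h + 2*n)) = (-22 + h)*(16 + h + 2*n))
(3122 + D(p(1)))/(-4916 + H(70, 24)) = (3122 + sqrt(2)*sqrt(-1)/7)/(-4916 + (-352 + 70**2 - 44*24 - 6*70 + 2*70*24)) = (3122 + sqrt(2)*I/7)/(-4916 + (-352 + 4900 - 1056 - 420 + 3360)) = (3122 + I*sqrt(2)/7)/(-4916 + 6432) = (3122 + I*sqrt(2)/7)/1516 = (3122 + I*sqrt(2)/7)*(1/1516) = 1561/758 + I*sqrt(2)/10612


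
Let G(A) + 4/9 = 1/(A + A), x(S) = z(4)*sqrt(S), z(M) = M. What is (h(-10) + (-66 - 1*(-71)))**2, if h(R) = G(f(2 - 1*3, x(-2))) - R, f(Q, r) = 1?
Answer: 73441/324 ≈ 226.67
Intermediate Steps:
x(S) = 4*sqrt(S)
G(A) = -4/9 + 1/(2*A) (G(A) = -4/9 + 1/(A + A) = -4/9 + 1/(2*A))
h(R) = 1/18 - R (h(R) = (1/18)*(9 - 8*1)/1 - R = (1/18)*1*(9 - 8) - R = (1/18)*1*1 - R = 1/18 - R)
(h(-10) + (-66 - 1*(-71)))**2 = ((1/18 - 1*(-10)) + (-66 - 1*(-71)))**2 = ((1/18 + 10) + (-66 + 71))**2 = (181/18 + 5)**2 = (271/18)**2 = 73441/324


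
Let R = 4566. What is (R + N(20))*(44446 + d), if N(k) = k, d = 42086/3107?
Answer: 633490815488/3107 ≈ 2.0389e+8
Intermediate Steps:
d = 42086/3107 (d = 42086*(1/3107) = 42086/3107 ≈ 13.546)
(R + N(20))*(44446 + d) = (4566 + 20)*(44446 + 42086/3107) = 4586*(138135808/3107) = 633490815488/3107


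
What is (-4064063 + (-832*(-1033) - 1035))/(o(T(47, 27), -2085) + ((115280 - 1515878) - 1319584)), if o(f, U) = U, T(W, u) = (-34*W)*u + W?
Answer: 3205642/2722267 ≈ 1.1776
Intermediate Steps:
T(W, u) = W - 34*W*u (T(W, u) = -34*W*u + W = W - 34*W*u)
(-4064063 + (-832*(-1033) - 1035))/(o(T(47, 27), -2085) + ((115280 - 1515878) - 1319584)) = (-4064063 + (-832*(-1033) - 1035))/(-2085 + ((115280 - 1515878) - 1319584)) = (-4064063 + (859456 - 1035))/(-2085 + (-1400598 - 1319584)) = (-4064063 + 858421)/(-2085 - 2720182) = -3205642/(-2722267) = -3205642*(-1/2722267) = 3205642/2722267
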